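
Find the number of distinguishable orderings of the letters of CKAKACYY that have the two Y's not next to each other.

There are 8!/(2!·2!·2!·2!) = 2520 arrangements of CKAKACYY in total.
If the two Y's are adjacent, glue them into one block, leaving 7 items to arrange: (7)!/(2!·2!·2!) = 630 ways.
Subtracting, 2520 − 630 = 1890 arrangements keep the Y's apart.

1890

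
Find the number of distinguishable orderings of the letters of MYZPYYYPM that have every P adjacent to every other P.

840

Treat the 2 copies of P as a single block. The multiset to arrange is then {PP, M, M, Y, Y, Y, Y, Z}, 8 items in all.
That gives (8)!/(4!·2!) = 840 arrangements.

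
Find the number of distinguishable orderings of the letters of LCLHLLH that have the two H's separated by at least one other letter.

Total arrangements of LCLHLLH: 7!/(4!·2!) = 105.
Arrangements with the H's together: treat HH as one letter, giving (6)!/(4!) = 30.
Hence 105 − 30 = 75.

75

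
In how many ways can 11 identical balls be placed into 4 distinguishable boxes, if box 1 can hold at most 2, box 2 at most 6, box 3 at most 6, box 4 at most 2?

Without the upper bounds there are C(14,3) = 364 ways to split 11 among 4 boxes.
Subtract solutions that violate a single cap (substitute x_i' = x_i − (cap_i+1)): x_1 ≥ 3 gives C(11,3) = 165; x_2 ≥ 7 gives C(7,3) = 35; x_3 ≥ 7 gives C(7,3) = 35; x_4 ≥ 3 gives C(11,3) = 165. Together 400.
Add back pairs where two caps are both exceeded: 4 + 4 + 56 + 0 + 4 + 4 = 72.
By inclusion–exclusion the count is 364 − 400 + 72 = 36.

36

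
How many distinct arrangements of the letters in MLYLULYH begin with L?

With the first slot taken by L, it remains to arrange the other 7 letters (MYLULYH).
Those 7 letters have L appearing twice and Y appearing twice, giving (7)!/(2!·2!) = 1260.

1260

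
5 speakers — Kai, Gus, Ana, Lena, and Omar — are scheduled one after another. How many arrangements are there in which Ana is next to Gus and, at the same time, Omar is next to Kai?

Treat {Ana,Gus} as one block (2 orders) and {Omar,Kai} as another (2 orders).
That leaves 3 units to arrange: 2 × 2 × 3! = 4 × 6 = 24.

24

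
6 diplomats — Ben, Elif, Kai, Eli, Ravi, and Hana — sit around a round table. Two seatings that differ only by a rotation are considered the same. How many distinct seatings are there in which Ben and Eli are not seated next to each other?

All circular seatings of 6 people number (5)! = 120.
Those with Ben next to Eli: fuse the pair into one unit and seat 5 units around a circle — 2·(4)! = 48.
Subtracting, 120 − 48 = 72.

72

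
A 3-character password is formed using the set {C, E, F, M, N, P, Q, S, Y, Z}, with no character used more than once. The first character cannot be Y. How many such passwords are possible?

648

The first character has 10−1 = 9 choices (anything except Y).
The remaining 2 characters are filled from the other 9 symbols without repetition: 9 × 8 = 72.
Total: 9 × 72 = 648.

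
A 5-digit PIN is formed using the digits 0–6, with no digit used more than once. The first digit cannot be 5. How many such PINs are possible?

2160

The first digit has 7−1 = 6 choices (anything except 5).
The remaining 4 digits are filled from the other 6 symbols without repetition: 6 × 5 × 4 × 3 = 360.
Total: 6 × 360 = 2160.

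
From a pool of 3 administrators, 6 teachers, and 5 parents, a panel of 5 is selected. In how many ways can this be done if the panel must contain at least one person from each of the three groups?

1365

Total 5-person selections from all 14: C(14,5) = 2002.
Selections missing a whole group: no administrators → C(11,5) = 462; no teachers → C(8,5) = 56; no parents → C(9,5) = 126.
Add back selections omitting two groups (i.e. drawn from a single group): C(3,5) + C(6,5) + C(5,5) = 7.
By inclusion–exclusion: 2002 − 644 + 7 = 1365.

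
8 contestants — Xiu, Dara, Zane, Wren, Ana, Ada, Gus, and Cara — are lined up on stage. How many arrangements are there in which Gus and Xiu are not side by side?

There are 8! = 40320 arrangements in all. If Gus and Xiu are adjacent, merging them into one block gives 2·(7)! = 10080 arrangements.
So 40320 − 10080 = 30240 arrangements keep them apart.

30240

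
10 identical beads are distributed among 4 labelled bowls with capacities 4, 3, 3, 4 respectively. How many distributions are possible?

33

Without the upper bounds there are C(13,3) = 286 ways to split 10 among 4 bowls.
Subtract solutions that violate a single cap (substitute x_i' = x_i − (cap_i+1)): x_1 ≥ 5 gives C(8,3) = 56; x_2 ≥ 4 gives C(9,3) = 84; x_3 ≥ 4 gives C(9,3) = 84; x_4 ≥ 5 gives C(8,3) = 56. Together 280.
Add back pairs where two caps are both exceeded: 4 + 4 + 1 + 10 + 4 + 4 = 27.
By inclusion–exclusion the count is 286 − 280 + 27 = 33.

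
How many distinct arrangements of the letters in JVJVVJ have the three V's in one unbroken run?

Treat the 3 copies of V as a single block. The multiset to arrange is then {VVV, J, J, J}, 4 items in all.
That gives (4)!/(3!) = 4 arrangements.

4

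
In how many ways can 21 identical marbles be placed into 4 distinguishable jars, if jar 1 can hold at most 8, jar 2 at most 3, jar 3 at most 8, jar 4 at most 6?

34

By stars and bars, unrestricted non-negative solutions to x_1+…+x_4 = 21 number C(21+3,3) = 2024.
Subtract solutions that violate a single cap (substitute x_i' = x_i − (cap_i+1)): x_1 ≥ 9 gives C(15,3) = 455; x_2 ≥ 4 gives C(20,3) = 1140; x_3 ≥ 9 gives C(15,3) = 455; x_4 ≥ 7 gives C(17,3) = 680. Together 2730.
Add back pairs where two caps are both exceeded: 165 + 20 + 56 + 165 + 286 + 56 = 748.
Subtract triples: 0 + 4 + 0 + 4 = 8.
By inclusion–exclusion the count is 2024 − 2730 + 748 − 8 = 34.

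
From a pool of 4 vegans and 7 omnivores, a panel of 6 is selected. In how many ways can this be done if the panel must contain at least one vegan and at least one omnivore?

With no constraint there are C(11,6) = 462 possible selections.
Selections missing a whole group: no vegans → C(7,6) = 7; no omnivores → C(4,6) = 0.
Both groups omitted at once is impossible, so 462 − 7 = 455.

455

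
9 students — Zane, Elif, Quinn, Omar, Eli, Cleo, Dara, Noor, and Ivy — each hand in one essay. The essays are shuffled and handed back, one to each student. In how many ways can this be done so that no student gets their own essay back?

This is the derangement count D_9: permutations of 9 items with no fixed point.
By inclusion–exclusion this is Σ_{j=0}^{9} (−1)^j C(9,j)·(9−j)!.
Computing: 362880 − 362880 + 181440 − 60480 + 15120 − 3024 + 504 − 72 + 9 − 1 = 133496.

133496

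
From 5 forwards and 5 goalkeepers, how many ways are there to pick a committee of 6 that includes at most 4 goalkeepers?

205

Split by how many goalkeepers are chosen (0 through 4).
Sum: C(5,0)·C(5,6) + C(5,1)·C(5,5) + C(5,2)·C(5,4) + C(5,3)·C(5,3) + C(5,4)·C(5,2) = 0 + 5 + 50 + 100 + 50 = 205.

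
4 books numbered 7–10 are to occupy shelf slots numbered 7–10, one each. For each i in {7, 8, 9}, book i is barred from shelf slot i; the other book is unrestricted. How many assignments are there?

11

Let Aᵢ (for i ∈ {7, 8, 9}) be the placements that put book i in its forbidden shelf slot. Any j of these fix j positions, leaving (4−j)! ways to fill the rest, and there are C(3,j) ways to pick which j.
By inclusion–exclusion, the number of valid placements is Σ_{j=0}^{3} (−1)^j C(3,j)·(4−j)!.
Computing: 24 − 18 + 6 − 1 = 11.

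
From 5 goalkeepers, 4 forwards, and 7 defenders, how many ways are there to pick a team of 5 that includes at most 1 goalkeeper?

Split by how many goalkeepers are chosen (0 through 1).
Sum: C(5,0)·C(11,5) + C(5,1)·C(11,4) = 462 + 1650 = 2112.

2112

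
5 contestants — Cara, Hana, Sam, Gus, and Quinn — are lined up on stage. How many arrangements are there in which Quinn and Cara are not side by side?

72

Of the 5! = 120 arrangements, those with Quinn and Cara adjacent number 2 × 4! = 48 (treat the pair as a block with 2 internal orders).
So 120 − 48 = 72 arrangements keep them apart.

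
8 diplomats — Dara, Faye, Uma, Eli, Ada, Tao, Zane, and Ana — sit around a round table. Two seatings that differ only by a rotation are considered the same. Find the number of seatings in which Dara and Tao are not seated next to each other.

All circular seatings of 8 people number (7)! = 5040.
Those with Dara next to Tao: fuse the pair into one unit and seat 7 units around a circle — 2·(6)! = 1440.
Subtracting, 5040 − 1440 = 3600.

3600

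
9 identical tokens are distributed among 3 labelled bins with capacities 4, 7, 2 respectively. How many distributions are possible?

12

By stars and bars, unrestricted non-negative solutions to x_1+…+x_3 = 9 number C(9+2,2) = 55.
Subtract solutions that violate a single cap (substitute x_i' = x_i − (cap_i+1)): x_1 ≥ 5 gives C(6,2) = 15; x_2 ≥ 8 gives C(3,2) = 3; x_3 ≥ 3 gives C(8,2) = 28. Together 46.
Add back pairs where two caps are both exceeded: 0 + 3 + 0 = 3.
By inclusion–exclusion the count is 55 − 46 + 3 = 12.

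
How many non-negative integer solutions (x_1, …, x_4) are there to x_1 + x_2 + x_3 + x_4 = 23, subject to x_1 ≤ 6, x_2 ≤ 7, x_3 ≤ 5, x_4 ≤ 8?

20

By stars and bars, unrestricted non-negative solutions to x_1+…+x_4 = 23 number C(23+3,3) = 2600.
Subtract solutions that violate a single cap (substitute x_i' = x_i − (cap_i+1)): x_1 ≥ 7 gives C(19,3) = 969; x_2 ≥ 8 gives C(18,3) = 816; x_3 ≥ 6 gives C(20,3) = 1140; x_4 ≥ 9 gives C(17,3) = 680. Together 3605.
Add back pairs where two caps are both exceeded: 165 + 286 + 120 + 220 + 84 + 165 = 1040.
Subtract triples: 10 + 0 + 4 + 1 = 15.
By inclusion–exclusion the count is 2600 − 3605 + 1040 − 15 = 20.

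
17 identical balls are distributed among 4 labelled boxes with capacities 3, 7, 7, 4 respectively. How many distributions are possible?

34

Without the upper bounds there are C(20,3) = 1140 ways to split 17 among 4 boxes.
Subtract solutions that violate a single cap (substitute x_i' = x_i − (cap_i+1)): x_1 ≥ 4 gives C(16,3) = 560; x_2 ≥ 8 gives C(12,3) = 220; x_3 ≥ 8 gives C(12,3) = 220; x_4 ≥ 5 gives C(15,3) = 455. Together 1455.
Add back pairs where two caps are both exceeded: 56 + 56 + 165 + 4 + 35 + 35 = 351.
Subtract triples: 0 + 1 + 1 + 0 = 2.
By inclusion–exclusion the count is 1140 − 1455 + 351 − 2 = 34.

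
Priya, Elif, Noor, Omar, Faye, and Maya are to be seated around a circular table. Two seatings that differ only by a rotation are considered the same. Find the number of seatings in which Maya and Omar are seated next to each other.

48

Glue Maya and Omar into a block (2 internal orders). Seating 5 units around a circle gives (4)! arrangements.
So 2 × (4)! = 2 × 24 = 48.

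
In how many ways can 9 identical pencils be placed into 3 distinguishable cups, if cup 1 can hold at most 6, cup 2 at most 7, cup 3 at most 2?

18

Ignoring the caps, the number of non-negative solutions to x_1+…+x_3 = 9 is C(11,2) = 55.
Subtract solutions that violate a single cap (substitute x_i' = x_i − (cap_i+1)): x_1 ≥ 7 gives C(4,2) = 6; x_2 ≥ 8 gives C(3,2) = 3; x_3 ≥ 3 gives C(8,2) = 28. Together 37.
No two caps can be exceeded simultaneously, so the pair terms are all 0.
By inclusion–exclusion the count is 55 − 37 + 0 = 18.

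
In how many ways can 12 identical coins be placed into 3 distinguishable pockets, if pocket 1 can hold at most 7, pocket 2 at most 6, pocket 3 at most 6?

Without the upper bounds there are C(14,2) = 91 ways to split 12 among 3 pockets.
Subtract solutions that violate a single cap (substitute x_i' = x_i − (cap_i+1)): x_1 ≥ 8 gives C(6,2) = 15; x_2 ≥ 7 gives C(7,2) = 21; x_3 ≥ 7 gives C(7,2) = 21. Together 57.
No two caps can be exceeded simultaneously, so the pair terms are all 0.
By inclusion–exclusion the count is 91 − 57 + 0 = 34.

34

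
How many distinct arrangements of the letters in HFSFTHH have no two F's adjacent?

300

There are 7!/(3!·2!) = 420 arrangements of HFSFTHH in total.
Arrangements with the F's together: treat FF as one letter, giving (6)!/(3!) = 120.
Hence 420 − 120 = 300.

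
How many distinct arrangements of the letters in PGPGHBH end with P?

180

Fix P in the last position and arrange the remaining 6 letters.
Those 6 letters have G appearing twice and H appearing twice, giving (6)!/(2!·2!) = 180.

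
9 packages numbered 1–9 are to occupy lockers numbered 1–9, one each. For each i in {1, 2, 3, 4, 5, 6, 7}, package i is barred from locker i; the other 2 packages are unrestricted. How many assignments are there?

165016

Let Aᵢ (for 1 ≤ i ≤ 7) be the placements that put package i in its forbidden locker. Any j of these fix j positions, leaving (9−j)! ways to fill the rest, and there are C(7,j) ways to pick which j.
By inclusion–exclusion, the number of valid placements is Σ_{j=0}^{7} (−1)^j C(7,j)·(9−j)!.
Computing: 362880 − 282240 + 105840 − 25200 + 4200 − 504 + 42 − 2 = 165016.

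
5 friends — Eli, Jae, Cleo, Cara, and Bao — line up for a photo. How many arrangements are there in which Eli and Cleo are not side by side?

72

Of the 5! = 120 arrangements, those with Eli and Cleo adjacent number 2 × 4! = 48 (treat the pair as a block with 2 internal orders).
So 120 − 48 = 72 arrangements keep them apart.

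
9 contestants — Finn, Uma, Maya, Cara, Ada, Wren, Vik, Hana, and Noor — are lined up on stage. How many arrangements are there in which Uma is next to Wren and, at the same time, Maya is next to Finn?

Treat {Uma,Wren} as one block (2 orders) and {Maya,Finn} as another (2 orders).
That leaves 7 units to arrange: 2 × 2 × 7! = 4 × 5040 = 20160.

20160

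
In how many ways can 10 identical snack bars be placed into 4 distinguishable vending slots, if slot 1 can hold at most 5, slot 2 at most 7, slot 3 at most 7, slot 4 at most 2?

115

Ignoring the caps, the number of non-negative solutions to x_1+…+x_4 = 10 is C(13,3) = 286.
Subtract solutions that violate a single cap (substitute x_i' = x_i − (cap_i+1)): x_1 ≥ 6 gives C(7,3) = 35; x_2 ≥ 8 gives C(5,3) = 10; x_3 ≥ 8 gives C(5,3) = 10; x_4 ≥ 3 gives C(10,3) = 120. Together 175.
Add back pairs where two caps are both exceeded: 0 + 0 + 4 + 0 + 0 + 0 = 4.
By inclusion–exclusion the count is 286 − 175 + 4 = 115.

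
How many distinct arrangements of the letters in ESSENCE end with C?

With the last slot taken by C, it remains to arrange the other 6 letters (ESSENE).
Those 6 letters have E appearing 3 times and S appearing twice, giving (6)!/(3!·2!) = 60.

60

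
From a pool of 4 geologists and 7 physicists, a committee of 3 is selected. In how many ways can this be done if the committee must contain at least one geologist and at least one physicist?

126

Unrestricted: C(11,3) = 165 ways to pick any 3 of the 11.
Subtract selections that omit an entire group: no geologists → C(7,3) = 35; no physicists → C(4,3) = 4.
Both groups omitted at once is impossible, so 165 − 39 = 126.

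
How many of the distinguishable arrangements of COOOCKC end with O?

Fix O in the last position and arrange the remaining 6 letters.
Those 6 letters have C appearing 3 times and O appearing twice, giving (6)!/(3!·2!) = 60.

60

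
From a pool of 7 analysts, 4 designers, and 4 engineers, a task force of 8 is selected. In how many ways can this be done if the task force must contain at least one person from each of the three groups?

6104

With no constraint there are C(15,8) = 6435 possible selections.
Selections missing a whole group: no analysts → C(8,8) = 1; no designers → C(11,8) = 165; no engineers → C(11,8) = 165.
Add back selections omitting two groups (i.e. drawn from a single group): C(7,8) + C(4,8) + C(4,8) = 0.
By inclusion–exclusion: 6435 − 331 + 0 = 6104.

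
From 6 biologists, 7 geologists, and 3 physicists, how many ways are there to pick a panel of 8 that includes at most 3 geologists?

Split by how many geologists are chosen (0 through 3).
Sum: C(7,0)·C(9,8) + C(7,1)·C(9,7) + C(7,2)·C(9,6) + C(7,3)·C(9,5) = 9 + 252 + 1764 + 4410 = 6435.

6435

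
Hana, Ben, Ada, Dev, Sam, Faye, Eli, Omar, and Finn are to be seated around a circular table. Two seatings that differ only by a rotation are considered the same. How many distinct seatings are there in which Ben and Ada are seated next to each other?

10080

Glue Ben and Ada into a block (2 internal orders). Seating 8 units around a circle gives (7)! arrangements.
So 2 × (7)! = 2 × 5040 = 10080.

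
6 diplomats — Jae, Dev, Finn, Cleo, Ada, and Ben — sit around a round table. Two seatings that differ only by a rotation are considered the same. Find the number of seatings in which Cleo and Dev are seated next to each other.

48

Treat {Cleo, Dev} as one unit (2 internal orders) and seat the resulting 5 units around the table: (4)! circular arrangements.
So 2 × (4)! = 2 × 24 = 48.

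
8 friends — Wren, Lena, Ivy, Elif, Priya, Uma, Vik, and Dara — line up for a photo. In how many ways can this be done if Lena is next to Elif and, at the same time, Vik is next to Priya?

2880

Treat {Lena,Elif} as one block (2 orders) and {Vik,Priya} as another (2 orders).
That leaves 6 units to arrange: 2 × 2 × 6! = 4 × 720 = 2880.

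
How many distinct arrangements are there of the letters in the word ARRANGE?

Letter multiplicities in ARRANGE: A×2, E×1, G×1, N×1, R×2.
So there are 7! / (2!·2!) = 1260 distinguishable arrangements.

1260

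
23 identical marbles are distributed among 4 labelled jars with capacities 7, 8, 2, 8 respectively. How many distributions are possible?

By stars and bars, unrestricted non-negative solutions to x_1+…+x_4 = 23 number C(23+3,3) = 2600.
Subtract solutions that violate a single cap (substitute x_i' = x_i − (cap_i+1)): x_1 ≥ 8 gives C(18,3) = 816; x_2 ≥ 9 gives C(17,3) = 680; x_3 ≥ 3 gives C(23,3) = 1771; x_4 ≥ 9 gives C(17,3) = 680. Together 3947.
Add back pairs where two caps are both exceeded: 84 + 455 + 84 + 364 + 56 + 364 = 1407.
Subtract triples: 20 + 0 + 20 + 10 = 50.
By inclusion–exclusion the count is 2600 − 3947 + 1407 − 50 = 10.

10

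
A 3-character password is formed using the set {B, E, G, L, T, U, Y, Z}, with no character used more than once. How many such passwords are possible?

With no repetition, fill the 3 characters in order: 8 choices, then 7, down to 6.
That product is 8 × 7 × 6 = 336.

336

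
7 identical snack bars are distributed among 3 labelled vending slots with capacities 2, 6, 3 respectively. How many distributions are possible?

By stars and bars, unrestricted non-negative solutions to x_1+…+x_3 = 7 number C(7+2,2) = 36.
Subtract solutions that violate a single cap (substitute x_i' = x_i − (cap_i+1)): x_1 ≥ 3 gives C(6,2) = 15; x_2 ≥ 7 gives C(2,2) = 1; x_3 ≥ 4 gives C(5,2) = 10. Together 26.
Add back pairs where two caps are both exceeded: 0 + 1 + 0 = 1.
By inclusion–exclusion the count is 36 − 26 + 1 = 11.

11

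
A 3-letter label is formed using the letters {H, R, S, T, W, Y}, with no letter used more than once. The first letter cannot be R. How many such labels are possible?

The first letter has 6−1 = 5 choices (anything except R).
The remaining 2 letters are filled from the other 5 symbols without repetition: 5 × 4 = 20.
Total: 5 × 20 = 100.

100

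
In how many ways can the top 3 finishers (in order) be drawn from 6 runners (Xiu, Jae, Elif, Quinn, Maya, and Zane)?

There are 6 choices for 1st place, 5 for 2nd, and 4 for 3rd.
That gives 6 × 5 × 4 = 120.

120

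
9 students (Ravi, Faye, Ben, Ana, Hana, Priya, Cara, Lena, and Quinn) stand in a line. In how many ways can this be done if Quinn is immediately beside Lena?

Treat {Quinn, Lena} as a single unit. There are 8 units to order, and the pair itself can be ordered 2 ways.
So the count is 2·(8)! = 80640.

80640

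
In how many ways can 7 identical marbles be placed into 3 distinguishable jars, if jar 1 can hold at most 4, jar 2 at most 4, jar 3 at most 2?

Without the upper bounds there are C(9,2) = 36 ways to split 7 among 3 jars.
Subtract solutions that violate a single cap (substitute x_i' = x_i − (cap_i+1)): x_1 ≥ 5 gives C(4,2) = 6; x_2 ≥ 5 gives C(4,2) = 6; x_3 ≥ 3 gives C(6,2) = 15. Together 27.
No two caps can be exceeded simultaneously, so the pair terms are all 0.
By inclusion–exclusion the count is 36 − 27 + 0 = 9.

9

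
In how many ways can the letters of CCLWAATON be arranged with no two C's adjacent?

Total arrangements of CCLWAATON: 9!/(2!·2!) = 90720.
Arrangements with the C's together: treat CC as one letter, giving (8)!/(2!) = 20160.
Hence 90720 − 20160 = 70560.

70560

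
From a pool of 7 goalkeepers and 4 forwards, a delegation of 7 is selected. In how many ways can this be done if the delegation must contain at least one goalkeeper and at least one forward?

329

Total 7-person selections from all 11: C(11,7) = 330.
Selections missing a whole group: no goalkeepers → C(4,7) = 0; no forwards → C(7,7) = 1.
Both groups omitted at once is impossible, so 330 − 1 = 329.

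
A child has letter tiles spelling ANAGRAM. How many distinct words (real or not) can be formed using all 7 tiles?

The 7 letters of ANAGRAM have repeats: A appearing 3 times.
The number of distinct arrangements is 7!/(3!) = 5040/6 = 840.

840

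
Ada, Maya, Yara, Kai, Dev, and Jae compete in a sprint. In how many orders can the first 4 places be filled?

There are 6 choices for 1st place, 5 for 2nd, and so on down to 3 for position 4.
That gives 6 × 5 × 4 × 3 = 360.

360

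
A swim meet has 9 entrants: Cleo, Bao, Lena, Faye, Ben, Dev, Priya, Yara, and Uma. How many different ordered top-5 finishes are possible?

There are 9 choices for 1st place, 8 for 2nd, and so on down to 5 for position 5.
That gives 9 × 8 × 7 × 6 × 5 = 15120.

15120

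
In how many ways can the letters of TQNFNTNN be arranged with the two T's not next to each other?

There are 8!/(4!·2!) = 840 arrangements of TQNFNTNN in total.
Arrangements with the T's together: treat TT as one letter, giving (7)!/(4!) = 210.
Hence 840 − 210 = 630.

630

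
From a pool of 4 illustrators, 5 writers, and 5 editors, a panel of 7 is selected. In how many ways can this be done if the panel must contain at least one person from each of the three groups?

With no constraint there are C(14,7) = 3432 possible selections.
Subtract selections that omit an entire group: no illustrators → C(10,7) = 120; no writers → C(9,7) = 36; no editors → C(9,7) = 36.
Add back selections omitting two groups (i.e. drawn from a single group): C(4,7) + C(5,7) + C(5,7) = 0.
By inclusion–exclusion: 3432 − 192 + 0 = 3240.

3240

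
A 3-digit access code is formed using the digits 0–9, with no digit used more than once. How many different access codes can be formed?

With no repetition, fill the 3 digits in order: 10 choices, then 9, down to 8.
10 × 9 × 8 = 720.

720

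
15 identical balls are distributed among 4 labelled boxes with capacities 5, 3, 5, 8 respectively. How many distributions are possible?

By stars and bars, unrestricted non-negative solutions to x_1+…+x_4 = 15 number C(15+3,3) = 816.
Subtract solutions that violate a single cap (substitute x_i' = x_i − (cap_i+1)): x_1 ≥ 6 gives C(12,3) = 220; x_2 ≥ 4 gives C(14,3) = 364; x_3 ≥ 6 gives C(12,3) = 220; x_4 ≥ 9 gives C(9,3) = 84. Together 888.
Add back pairs where two caps are both exceeded: 56 + 20 + 1 + 56 + 10 + 1 = 144.
By inclusion–exclusion the count is 816 − 888 + 144 = 72.

72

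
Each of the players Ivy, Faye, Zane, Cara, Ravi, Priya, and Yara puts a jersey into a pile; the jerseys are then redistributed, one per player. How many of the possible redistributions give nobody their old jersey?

Count assignments avoiding every fixed point. For any j of the 7 players fixed to their old jersey, the other 7−j can be arranged in (7−j)! ways.
By inclusion–exclusion this is Σ_{j=0}^{7} (−1)^j C(7,j)·(7−j)!.
Computing: 5040 − 5040 + 2520 − 840 + 210 − 42 + 7 − 1 = 1854.

1854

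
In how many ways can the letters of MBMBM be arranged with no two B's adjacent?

Total arrangements of MBMBM: 5!/(3!·2!) = 10.
If the two B's are adjacent, glue them into one block, leaving 4 items to arrange: (4)!/(3!) = 4 ways.
Hence 10 − 4 = 6.

6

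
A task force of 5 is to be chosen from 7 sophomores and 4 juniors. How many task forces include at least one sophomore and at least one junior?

441

With no constraint there are C(11,5) = 462 possible selections.
Selections missing a whole group: no sophomores → C(4,5) = 0; no juniors → C(7,5) = 21.
Both groups omitted at once is impossible, so 462 − 21 = 441.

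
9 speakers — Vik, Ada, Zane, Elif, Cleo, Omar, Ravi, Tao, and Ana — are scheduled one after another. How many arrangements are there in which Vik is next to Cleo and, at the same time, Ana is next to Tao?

Treat {Vik,Cleo} as one block (2 orders) and {Ana,Tao} as another (2 orders).
That leaves 7 units to arrange: 2 × 2 × 7! = 4 × 5040 = 20160.

20160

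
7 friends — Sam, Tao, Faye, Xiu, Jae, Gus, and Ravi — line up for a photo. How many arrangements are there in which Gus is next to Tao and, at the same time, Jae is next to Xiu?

Treat {Gus,Tao} as one block (2 orders) and {Jae,Xiu} as another (2 orders).
That leaves 5 units to arrange: 2 × 2 × 5! = 4 × 120 = 480.

480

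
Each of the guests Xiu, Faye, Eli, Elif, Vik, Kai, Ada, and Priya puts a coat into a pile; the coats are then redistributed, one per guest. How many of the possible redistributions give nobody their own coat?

14833

Count assignments avoiding every fixed point. For any j of the 8 guests fixed to their own coat, the other 8−j can be arranged in (8−j)! ways.
By inclusion–exclusion this is Σ_{j=0}^{8} (−1)^j C(8,j)·(8−j)!.
Computing: 40320 − 40320 + 20160 − 6720 + 1680 − 336 + 56 − 8 + 1 = 14833.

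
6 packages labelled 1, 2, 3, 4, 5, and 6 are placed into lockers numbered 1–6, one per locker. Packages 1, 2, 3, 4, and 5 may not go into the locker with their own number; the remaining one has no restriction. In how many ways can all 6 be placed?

Let Aᵢ (for 1 ≤ i ≤ 5) be the placements that put package i in its forbidden locker. Any j of these fix j positions, leaving (6−j)! ways to fill the rest, and there are C(5,j) ways to pick which j.
By inclusion–exclusion, the number of valid placements is Σ_{j=0}^{5} (−1)^j C(5,j)·(6−j)!.
Computing: 720 − 600 + 240 − 60 + 10 − 1 = 309.

309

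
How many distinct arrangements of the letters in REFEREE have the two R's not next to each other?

75

There are 7!/(4!·2!) = 105 arrangements of REFEREE in total.
Arrangements with the R's together: treat RR as one letter, giving (6)!/(4!) = 30.
Subtracting, 105 − 30 = 75 arrangements keep the R's apart.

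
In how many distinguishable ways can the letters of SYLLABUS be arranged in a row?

Letter multiplicities in SYLLABUS: A×1, B×1, L×2, S×2, U×1, Y×1.
Dividing 8! = 40320 by 2!·2! = 4 for the repeated letters gives 10080.

10080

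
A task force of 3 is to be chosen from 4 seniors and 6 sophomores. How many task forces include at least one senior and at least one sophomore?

With no constraint there are C(10,3) = 120 possible selections.
Selections missing a whole group: no seniors → C(6,3) = 20; no sophomores → C(4,3) = 4.
Both groups omitted at once is impossible, so 120 − 24 = 96.

96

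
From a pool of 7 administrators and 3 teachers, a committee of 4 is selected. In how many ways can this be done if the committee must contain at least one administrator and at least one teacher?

175

Total 4-person selections from all 10: C(10,4) = 210.
Subtract selections that omit an entire group: no administrators → C(3,4) = 0; no teachers → C(7,4) = 35.
Both groups omitted at once is impossible, so 210 − 35 = 175.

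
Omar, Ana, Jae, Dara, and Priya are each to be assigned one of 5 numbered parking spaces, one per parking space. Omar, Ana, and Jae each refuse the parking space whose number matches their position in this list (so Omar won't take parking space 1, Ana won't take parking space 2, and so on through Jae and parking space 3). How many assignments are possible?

Let Aᵢ (for i ∈ {1, 2, 3}) be the placements that put person i in their forbidden parking space. Any j of these fix j positions, leaving (5−j)! ways to fill the rest, and there are C(3,j) ways to pick which j.
By inclusion–exclusion, the number of valid placements is Σ_{j=0}^{3} (−1)^j C(3,j)·(5−j)!.
Computing: 120 − 72 + 18 − 2 = 64.

64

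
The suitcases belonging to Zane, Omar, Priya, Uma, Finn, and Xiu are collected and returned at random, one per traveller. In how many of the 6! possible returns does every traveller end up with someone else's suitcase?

265

Let Aᵢ be the assignments in which traveller i gets their own suitcase. We want the size of the complement of A₁∪…∪A_6.
By inclusion–exclusion this is Σ_{j=0}^{6} (−1)^j C(6,j)·(6−j)!.
Computing: 720 − 720 + 360 − 120 + 30 − 6 + 1 = 265.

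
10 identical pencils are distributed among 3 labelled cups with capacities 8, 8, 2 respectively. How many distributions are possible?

24

Without the upper bounds there are C(12,2) = 66 ways to split 10 among 3 cups.
Subtract solutions that violate a single cap (substitute x_i' = x_i − (cap_i+1)): x_1 ≥ 9 gives C(3,2) = 3; x_2 ≥ 9 gives C(3,2) = 3; x_3 ≥ 3 gives C(9,2) = 36. Together 42.
No two caps can be exceeded simultaneously, so the pair terms are all 0.
By inclusion–exclusion the count is 66 − 42 + 0 = 24.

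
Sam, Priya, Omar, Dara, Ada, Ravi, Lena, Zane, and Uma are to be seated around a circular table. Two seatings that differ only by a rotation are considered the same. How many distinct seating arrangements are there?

Around a circle, 9 distinct people have 9!/9 = (8)! = 40320 rotationally distinct seatings.

40320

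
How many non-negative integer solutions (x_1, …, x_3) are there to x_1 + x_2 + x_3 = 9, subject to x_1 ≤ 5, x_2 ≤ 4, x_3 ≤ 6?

By stars and bars, unrestricted non-negative solutions to x_1+…+x_3 = 9 number C(9+2,2) = 55.
Subtract solutions that violate a single cap (substitute x_i' = x_i − (cap_i+1)): x_1 ≥ 6 gives C(5,2) = 10; x_2 ≥ 5 gives C(6,2) = 15; x_3 ≥ 7 gives C(4,2) = 6. Together 31.
No two caps can be exceeded simultaneously, so the pair terms are all 0.
By inclusion–exclusion the count is 55 − 31 + 0 = 24.

24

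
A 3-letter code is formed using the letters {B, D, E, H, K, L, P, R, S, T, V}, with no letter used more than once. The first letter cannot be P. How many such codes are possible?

The first letter has 11−1 = 10 choices (anything except P).
The remaining 2 letters are filled from the other 10 symbols without repetition: 10 × 9 = 90.
Total: 10 × 90 = 900.

900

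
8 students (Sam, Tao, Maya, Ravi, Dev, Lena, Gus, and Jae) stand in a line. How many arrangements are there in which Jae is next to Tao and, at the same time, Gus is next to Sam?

Treat {Jae,Tao} as one block (2 orders) and {Gus,Sam} as another (2 orders).
That leaves 6 units to arrange: 2 × 2 × 6! = 4 × 720 = 2880.

2880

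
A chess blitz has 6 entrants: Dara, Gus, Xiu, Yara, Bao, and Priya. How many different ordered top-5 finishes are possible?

There are 6 choices for 1st place, 5 for 2nd, and so on down to 2 for position 5.
That gives 6 × 5 × 4 × 3 × 2 = 720.

720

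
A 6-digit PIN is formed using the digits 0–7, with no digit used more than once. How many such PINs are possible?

20160

With no repetition, fill the 6 digits in order: 8 choices, then 7, down to 3.
8 × 7 × 6 × 5 × 4 × 3 = 20160.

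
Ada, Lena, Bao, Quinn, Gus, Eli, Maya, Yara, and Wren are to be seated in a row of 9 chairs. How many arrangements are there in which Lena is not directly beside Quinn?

282240

Of the 9! = 362880 arrangements, those with Lena and Quinn adjacent number 2 × 8! = 80640 (treat the pair as a block with 2 internal orders).
So 362880 − 80640 = 282240 arrangements keep them apart.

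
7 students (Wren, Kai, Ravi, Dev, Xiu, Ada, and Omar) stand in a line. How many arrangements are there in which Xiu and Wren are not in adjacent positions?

3600

Of the 7! = 5040 arrangements, those with Xiu and Wren adjacent number 2 × 6! = 1440 (treat the pair as a block with 2 internal orders).
Complementary counting: 5040 − 1440 = 3600.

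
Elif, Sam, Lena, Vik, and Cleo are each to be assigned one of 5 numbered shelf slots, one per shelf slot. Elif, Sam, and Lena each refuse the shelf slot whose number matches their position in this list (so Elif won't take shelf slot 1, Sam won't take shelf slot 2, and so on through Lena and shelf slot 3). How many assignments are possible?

Let Aᵢ (for i ∈ {1, 2, 3}) be the placements that put person i in their forbidden shelf slot. Any j of these fix j positions, leaving (5−j)! ways to fill the rest, and there are C(3,j) ways to pick which j.
By inclusion–exclusion, the number of valid placements is Σ_{j=0}^{3} (−1)^j C(3,j)·(5−j)!.
Computing: 120 − 72 + 18 − 2 = 64.

64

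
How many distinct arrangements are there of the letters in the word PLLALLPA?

Letter multiplicities in PLLALLPA: A×2, L×4, P×2.
The number of distinct arrangements is 8!/(4!·2!·2!) = 40320/96 = 420.

420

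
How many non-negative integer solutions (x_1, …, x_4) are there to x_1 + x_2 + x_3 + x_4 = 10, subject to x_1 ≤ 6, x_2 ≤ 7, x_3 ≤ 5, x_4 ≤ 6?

201

Without the upper bounds there are C(13,3) = 286 ways to split 10 among 4 variables.
Subtract solutions that violate a single cap (substitute x_i' = x_i − (cap_i+1)): x_1 ≥ 7 gives C(6,3) = 20; x_2 ≥ 8 gives C(5,3) = 10; x_3 ≥ 6 gives C(7,3) = 35; x_4 ≥ 7 gives C(6,3) = 20. Together 85.
No two caps can be exceeded simultaneously, so the pair terms are all 0.
By inclusion–exclusion the count is 286 − 85 + 0 = 201.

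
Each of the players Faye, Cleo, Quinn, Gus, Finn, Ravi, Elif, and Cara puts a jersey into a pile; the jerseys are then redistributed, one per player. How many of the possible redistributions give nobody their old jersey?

Count assignments avoiding every fixed point. For any j of the 8 players fixed to their old jersey, the other 8−j can be arranged in (8−j)! ways.
By inclusion–exclusion this is Σ_{j=0}^{8} (−1)^j C(8,j)·(8−j)!.
Computing: 40320 − 40320 + 20160 − 6720 + 1680 − 336 + 56 − 8 + 1 = 14833.

14833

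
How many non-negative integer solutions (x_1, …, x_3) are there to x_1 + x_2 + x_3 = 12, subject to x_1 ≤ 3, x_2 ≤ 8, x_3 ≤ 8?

26

By stars and bars, unrestricted non-negative solutions to x_1+…+x_3 = 12 number C(12+2,2) = 91.
Subtract solutions that violate a single cap (substitute x_i' = x_i − (cap_i+1)): x_1 ≥ 4 gives C(10,2) = 45; x_2 ≥ 9 gives C(5,2) = 10; x_3 ≥ 9 gives C(5,2) = 10. Together 65.
No two caps can be exceeded simultaneously, so the pair terms are all 0.
By inclusion–exclusion the count is 91 − 65 + 0 = 26.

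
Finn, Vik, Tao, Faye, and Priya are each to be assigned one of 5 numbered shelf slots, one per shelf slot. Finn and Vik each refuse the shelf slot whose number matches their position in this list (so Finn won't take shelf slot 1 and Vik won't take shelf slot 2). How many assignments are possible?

Let Aᵢ (for i ∈ {1, 2}) be the placements that put person i in their forbidden shelf slot. Any j of these fix j positions, leaving (5−j)! ways to fill the rest, and there are C(2,j) ways to pick which j.
By inclusion–exclusion, the number of valid placements is Σ_{j=0}^{2} (−1)^j C(2,j)·(5−j)!.
Computing: 120 − 48 + 6 = 78.

78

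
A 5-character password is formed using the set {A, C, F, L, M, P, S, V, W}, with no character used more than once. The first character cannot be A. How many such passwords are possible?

13440

The first character has 9−1 = 8 choices (anything except A).
The remaining 4 characters are filled from the other 8 symbols without repetition: 8 × 7 × 6 × 5 = 1680.
Total: 8 × 1680 = 13440.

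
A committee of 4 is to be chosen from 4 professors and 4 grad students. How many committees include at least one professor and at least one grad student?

With no constraint there are C(8,4) = 70 possible selections.
Subtract selections that omit an entire group: no professors → C(4,4) = 1; no grad students → C(4,4) = 1.
Both groups omitted at once is impossible, so 70 − 2 = 68.

68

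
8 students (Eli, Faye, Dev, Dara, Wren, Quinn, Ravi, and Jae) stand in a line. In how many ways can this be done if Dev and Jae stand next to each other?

Treat {Dev, Jae} as a single unit. There are 7 units to order, and the pair itself can be ordered 2 ways.
That gives 2 × 7! = 2 × 5040 = 10080.

10080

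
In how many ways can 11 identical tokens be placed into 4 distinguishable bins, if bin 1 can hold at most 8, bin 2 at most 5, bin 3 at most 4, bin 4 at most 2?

Without the upper bounds there are C(14,3) = 364 ways to split 11 among 4 bins.
Subtract solutions that violate a single cap (substitute x_i' = x_i − (cap_i+1)): x_1 ≥ 9 gives C(5,3) = 10; x_2 ≥ 6 gives C(8,3) = 56; x_3 ≥ 5 gives C(9,3) = 84; x_4 ≥ 3 gives C(11,3) = 165. Together 315.
Add back pairs where two caps are both exceeded: 0 + 0 + 0 + 1 + 10 + 20 = 31.
By inclusion–exclusion the count is 364 − 315 + 31 = 80.

80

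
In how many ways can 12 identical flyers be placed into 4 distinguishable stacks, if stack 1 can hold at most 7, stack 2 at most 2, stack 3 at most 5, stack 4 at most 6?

Without the upper bounds there are C(15,3) = 455 ways to split 12 among 4 stacks.
Subtract solutions that violate a single cap (substitute x_i' = x_i − (cap_i+1)): x_1 ≥ 8 gives C(7,3) = 35; x_2 ≥ 3 gives C(12,3) = 220; x_3 ≥ 6 gives C(9,3) = 84; x_4 ≥ 7 gives C(8,3) = 56. Together 395.
Add back pairs where two caps are both exceeded: 4 + 0 + 0 + 20 + 10 + 0 = 34.
By inclusion–exclusion the count is 455 − 395 + 34 = 94.

94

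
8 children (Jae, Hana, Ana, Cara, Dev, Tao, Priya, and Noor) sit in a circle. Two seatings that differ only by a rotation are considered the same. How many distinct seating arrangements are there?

Seat Jae anywhere (absorbing the rotational symmetry), then permute the other 7: (7)! = 5040.

5040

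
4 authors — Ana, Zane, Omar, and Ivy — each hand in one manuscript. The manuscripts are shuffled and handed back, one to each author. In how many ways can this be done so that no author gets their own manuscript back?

Count assignments avoiding every fixed point. For any j of the 4 authors fixed to their own manuscript, the other 4−j can be arranged in (4−j)! ways.
By inclusion–exclusion this is Σ_{j=0}^{4} (−1)^j C(4,j)·(4−j)!.
Computing: 24 − 24 + 12 − 4 + 1 = 9.

9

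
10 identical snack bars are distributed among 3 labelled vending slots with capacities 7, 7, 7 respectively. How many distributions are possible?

Without the upper bounds there are C(12,2) = 66 ways to split 10 among 3 vending slots.
Subtract solutions that violate a single cap (substitute x_i' = x_i − (cap_i+1)): x_1 ≥ 8 gives C(4,2) = 6; x_2 ≥ 8 gives C(4,2) = 6; x_3 ≥ 8 gives C(4,2) = 6. Together 18.
No two caps can be exceeded simultaneously, so the pair terms are all 0.
By inclusion–exclusion the count is 66 − 18 + 0 = 48.

48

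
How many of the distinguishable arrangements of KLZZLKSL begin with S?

210

Fix S in the first position and arrange the remaining 7 letters.
Those 7 letters have K appearing twice, L appearing 3 times, and Z appearing twice, giving (7)!/(3!·2!·2!) = 210.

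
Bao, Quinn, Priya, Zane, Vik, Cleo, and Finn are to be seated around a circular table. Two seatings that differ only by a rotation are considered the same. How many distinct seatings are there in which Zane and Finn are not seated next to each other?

480

All circular seatings of 7 people number (6)! = 720.
Those with Zane next to Finn: fuse the pair into one unit and seat 6 units around a circle — 2·(5)! = 240.
Subtracting, 720 − 240 = 480.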